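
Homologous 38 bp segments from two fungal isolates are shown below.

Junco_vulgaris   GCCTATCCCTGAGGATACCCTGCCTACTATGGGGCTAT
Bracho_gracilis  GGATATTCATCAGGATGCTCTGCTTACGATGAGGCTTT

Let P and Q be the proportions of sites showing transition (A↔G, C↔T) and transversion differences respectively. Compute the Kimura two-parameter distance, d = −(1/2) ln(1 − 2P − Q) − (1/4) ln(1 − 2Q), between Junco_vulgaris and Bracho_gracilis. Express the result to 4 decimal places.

0.3681

The sequences differ at positions 2 (C/G, transversion), 3 (C/A, transversion), 7 (C/T, transition), 9 (C/A, transversion), 11 (G/C, transversion), 17 (A/G, transition), 19 (C/T, transition), 24 (C/T, transition), 28 (T/G, transversion), 32 (G/A, transition), 37 (A/T, transversion).
Of the 11 differences, 5 transitions and 6 transversions over 38 sites: P = 5/38 = 0.131579, Q = 6/38 = 0.157895.
d = −0.5·ln(0.578947) − 0.25·ln(0.684210) = −0.5·(-0.546544) − 0.25·(-0.379490) = 0.3681.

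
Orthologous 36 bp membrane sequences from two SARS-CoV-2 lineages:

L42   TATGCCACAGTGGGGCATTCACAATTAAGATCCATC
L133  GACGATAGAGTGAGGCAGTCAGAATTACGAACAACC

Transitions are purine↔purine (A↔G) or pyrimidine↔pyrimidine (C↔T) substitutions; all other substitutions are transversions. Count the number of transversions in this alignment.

The sequences differ at positions 1 (T/G, transversion), 3 (T/C, transition), 5 (C/A, transversion), 6 (C/T, transition), 8 (C/G, transversion), 13 (G/A, transition), 18 (T/G, transversion), 22 (C/G, transversion), 28 (A/C, transversion), 31 (T/A, transversion), 33 (C/A, transversion), 35 (T/C, transition).
Of the 12 differences, 4 transitions and 8 transversions, so the answer is 8.

8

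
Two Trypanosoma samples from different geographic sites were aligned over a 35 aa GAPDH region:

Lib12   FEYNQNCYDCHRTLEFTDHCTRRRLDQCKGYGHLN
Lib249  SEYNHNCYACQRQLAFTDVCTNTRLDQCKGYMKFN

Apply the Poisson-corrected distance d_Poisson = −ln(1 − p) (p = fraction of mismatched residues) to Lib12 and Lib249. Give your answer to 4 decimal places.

0.4199

The sequences differ at positions 1 (F/S), 5 (Q/H), 9 (D/A), 11 (H/Q), 13 (T/Q), 15 (E/A), 19 (H/V), 22 (R/N), 23 (R/T), 32 (G/M), 33 (H/K), 34 (L/F).
p = 12/35 = 0.342857.
d = −ln(1 − 0.342857) = −ln(0.657143) = 0.4199.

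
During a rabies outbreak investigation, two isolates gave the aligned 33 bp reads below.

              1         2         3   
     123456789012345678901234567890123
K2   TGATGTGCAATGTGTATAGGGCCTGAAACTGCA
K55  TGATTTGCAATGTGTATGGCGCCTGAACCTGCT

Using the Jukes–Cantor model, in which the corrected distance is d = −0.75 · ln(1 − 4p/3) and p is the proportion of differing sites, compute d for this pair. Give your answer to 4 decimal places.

0.1693

Differing sites — 5:G/T; 18:A/G; 20:G/C; 28:A/C; 33:A/T.
p = 5/33 = 0.151515.
d = −0.75 · ln(1 − (4/3)·0.151515) = −0.75 · ln(0.797980) = −0.75 · (-0.225672) = 0.1693.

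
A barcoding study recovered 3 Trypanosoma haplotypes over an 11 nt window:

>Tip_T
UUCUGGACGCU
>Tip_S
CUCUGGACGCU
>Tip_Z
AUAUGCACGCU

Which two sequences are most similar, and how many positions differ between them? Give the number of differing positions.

Pairwise Hamming distances:
  Tip_T vs Tip_S: 1
  Tip_T vs Tip_Z: 3
  Tip_S vs Tip_Z: 3
The smallest is 1, between Tip_T and Tip_S.

1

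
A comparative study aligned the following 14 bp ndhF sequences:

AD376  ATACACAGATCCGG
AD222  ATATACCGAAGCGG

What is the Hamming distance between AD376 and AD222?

Mismatches occur at site 4 (C↔T), site 7 (A↔C), site 10 (T↔A), site 11 (C↔G).
That gives 4 mismatches out of 14 aligned sites, so the Hamming distance is 4.

4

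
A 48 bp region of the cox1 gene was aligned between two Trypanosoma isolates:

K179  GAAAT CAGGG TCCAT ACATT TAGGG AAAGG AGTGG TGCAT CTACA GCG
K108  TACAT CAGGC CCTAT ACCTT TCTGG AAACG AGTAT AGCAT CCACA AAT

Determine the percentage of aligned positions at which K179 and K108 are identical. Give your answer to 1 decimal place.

The sequences differ at positions 1 (G/T), 3 (A/C), 10 (G/C), 11 (T/C), 13 (C/T), 18 (A/C), 22 (A/C), 23 (G/T), 29 (G/C), 34 (G/A), 35 (G/T), 36 (T/A), 42 (T/C), 46 (G/A), 47 (C/A), 48 (G/T).
32 of the 48 sites match, so the percent identity is 32/48 × 100 = 66.7%.

66.7%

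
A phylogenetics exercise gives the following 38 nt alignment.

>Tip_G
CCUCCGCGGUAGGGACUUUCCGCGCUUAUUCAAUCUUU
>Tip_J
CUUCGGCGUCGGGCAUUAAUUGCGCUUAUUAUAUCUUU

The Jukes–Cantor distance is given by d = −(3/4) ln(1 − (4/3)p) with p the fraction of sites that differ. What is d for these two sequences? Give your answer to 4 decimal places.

0.4568

The sequences differ at positions 2 (C/U), 5 (C/G), 9 (G/U), 10 (U/C), 11 (A/G), 14 (G/C), 16 (C/U), 18 (U/A), 19 (U/A), 20 (C/U), 21 (C/U), 31 (C/A), 32 (A/U).
p = 13/38 = 0.342105.
d = −0.75 · ln(1 − (4/3)·0.342105) = −0.75 · ln(0.543860) = −0.75 · (-0.609063) = 0.4568.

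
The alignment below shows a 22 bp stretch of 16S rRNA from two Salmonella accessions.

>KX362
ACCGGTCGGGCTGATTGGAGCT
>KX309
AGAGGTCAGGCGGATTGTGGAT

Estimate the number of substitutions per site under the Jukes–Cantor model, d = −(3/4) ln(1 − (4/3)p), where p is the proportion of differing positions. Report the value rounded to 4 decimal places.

0.4141

The sequences differ at positions 2 (C/G), 3 (C/A), 8 (G/A), 12 (T/G), 18 (G/T), 19 (A/G), 21 (C/A).
p = 7/22 = 0.318182.
d = −0.75 · ln(1 − (4/3)·0.318182) = −0.75 · ln(0.575757) = −0.75 · (-0.552070) = 0.4141.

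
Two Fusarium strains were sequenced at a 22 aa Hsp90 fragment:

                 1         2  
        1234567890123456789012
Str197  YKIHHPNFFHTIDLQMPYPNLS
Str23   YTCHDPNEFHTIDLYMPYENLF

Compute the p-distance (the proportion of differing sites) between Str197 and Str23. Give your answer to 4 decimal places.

0.3182

Mismatches occur at site 2 (K→T), site 3 (I→C), site 5 (H→D), site 8 (F→E), site 15 (Q→Y), site 19 (P→E), site 22 (S→F).
There are 7 differences over 22 sites, so p = 7/22 = 0.3182.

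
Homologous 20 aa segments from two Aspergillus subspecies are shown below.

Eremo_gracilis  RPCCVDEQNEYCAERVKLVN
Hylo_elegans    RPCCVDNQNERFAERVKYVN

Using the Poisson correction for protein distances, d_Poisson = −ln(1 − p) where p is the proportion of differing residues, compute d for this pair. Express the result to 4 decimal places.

Mismatches occur at site 7 (E/N), site 11 (Y/R), site 12 (C/F), site 18 (L/Y).
p = 4/20 = 0.200000.
d = −ln(1 − 0.200000) = −ln(0.800000) = 0.2231.

0.2231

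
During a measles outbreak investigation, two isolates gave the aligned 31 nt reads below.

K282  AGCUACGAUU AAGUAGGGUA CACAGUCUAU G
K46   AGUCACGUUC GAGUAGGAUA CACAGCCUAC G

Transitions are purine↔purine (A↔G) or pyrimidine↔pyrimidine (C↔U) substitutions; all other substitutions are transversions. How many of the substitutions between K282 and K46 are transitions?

The sequences differ at positions 3 (C/U, transition), 4 (U/C, transition), 8 (A/U, transversion), 10 (U/C, transition), 11 (A/G, transition), 18 (G/A, transition), 26 (U/C, transition), 30 (U/C, transition).
Of the 8 differences, 7 transitions and 1 transversion, so the answer is 7.

7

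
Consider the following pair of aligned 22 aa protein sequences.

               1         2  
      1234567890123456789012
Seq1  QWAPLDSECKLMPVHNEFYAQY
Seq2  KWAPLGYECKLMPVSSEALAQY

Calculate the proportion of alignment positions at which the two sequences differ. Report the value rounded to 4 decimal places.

Differing sites — 1:Q/K; 6:D/G; 7:S/Y; 15:H/S; 16:N/S; 18:F/A; 19:Y/L.
There are 7 differences over 22 sites, so p = 7/22 = 0.3182.

0.3182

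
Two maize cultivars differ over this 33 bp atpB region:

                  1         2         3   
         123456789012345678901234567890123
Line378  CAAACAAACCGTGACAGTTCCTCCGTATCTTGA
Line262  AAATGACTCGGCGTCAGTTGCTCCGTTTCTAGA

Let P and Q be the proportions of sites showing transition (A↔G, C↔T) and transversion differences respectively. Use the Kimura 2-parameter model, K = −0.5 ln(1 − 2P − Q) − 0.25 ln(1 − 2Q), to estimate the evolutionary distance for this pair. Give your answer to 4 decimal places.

Differing sites — 1:C/A (Tv); 4:A/T (Tv); 5:C/G (Tv); 7:A/C (Tv); 8:A/T (Tv); 10:C/G (Tv); 12:T/C (Ti); 14:A/T (Tv); 20:C/G (Tv); 27:A/T (Tv); 31:T/A (Tv).
Of the 11 differences, 1 transition and 10 transversions over 33 sites: P = 1/33 = 0.030303, Q = 10/33 = 0.303030.
d = −0.5·ln(0.636364) − 0.25·ln(0.393940) = −0.5·(-0.451985) − 0.25·(-0.931557) = 0.4589.

0.4589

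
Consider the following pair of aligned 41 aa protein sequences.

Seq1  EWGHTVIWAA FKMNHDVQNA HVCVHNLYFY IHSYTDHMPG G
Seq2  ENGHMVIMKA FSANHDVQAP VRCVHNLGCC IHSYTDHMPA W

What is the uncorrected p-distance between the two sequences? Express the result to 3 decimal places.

Mismatches occur at site 2 (W↔N), site 5 (T↔M), site 8 (W↔M), site 9 (A↔K), site 12 (K↔S), site 13 (M↔A), site 19 (N↔A), site 20 (A↔P), site 21 (H↔V), site 22 (V↔R), site 28 (Y↔G), site 29 (F↔C), site 30 (Y↔C), site 40 (G↔A), site 41 (G↔W).
There are 15 differences over 41 sites, so p = 15/41 = 0.366.

0.366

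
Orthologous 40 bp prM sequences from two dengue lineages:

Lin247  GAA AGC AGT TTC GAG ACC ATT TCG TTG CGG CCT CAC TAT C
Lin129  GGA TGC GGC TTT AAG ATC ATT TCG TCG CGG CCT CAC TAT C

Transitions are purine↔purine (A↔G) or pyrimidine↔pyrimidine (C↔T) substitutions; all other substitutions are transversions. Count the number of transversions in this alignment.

1

The sequences differ at positions 2 (A/G, transition), 4 (A/T, transversion), 7 (A/G, transition), 9 (T/C, transition), 12 (C/T, transition), 13 (G/A, transition), 17 (C/T, transition), 26 (T/C, transition).
Of the 8 differences, 7 transitions and 1 transversion, so the answer is 1.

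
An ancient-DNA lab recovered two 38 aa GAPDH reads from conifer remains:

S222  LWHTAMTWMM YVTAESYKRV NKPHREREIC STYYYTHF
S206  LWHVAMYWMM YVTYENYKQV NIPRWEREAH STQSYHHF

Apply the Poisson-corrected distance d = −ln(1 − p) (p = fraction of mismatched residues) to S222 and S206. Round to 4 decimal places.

Differing sites — 4:T/V; 7:T/Y; 14:A/Y; 16:S/N; 19:R/Q; 22:K/I; 24:H/R; 25:R/W; 29:I/A; 30:C/H; 33:Y/Q; 34:Y/S; 36:T/H.
p = 13/38 = 0.342105.
d = −ln(1 − 0.342105) = −ln(0.657895) = 0.4187.

0.4187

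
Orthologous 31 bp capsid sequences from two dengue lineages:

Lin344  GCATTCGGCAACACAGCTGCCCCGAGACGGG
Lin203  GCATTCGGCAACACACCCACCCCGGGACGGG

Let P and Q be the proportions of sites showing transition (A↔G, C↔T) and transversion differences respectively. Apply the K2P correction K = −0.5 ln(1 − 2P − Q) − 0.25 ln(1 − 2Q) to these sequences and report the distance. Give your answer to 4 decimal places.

0.1446

Mismatches occur at site 16 (G→C, transversion), site 18 (T→C, transition), site 19 (G→A, transition), site 25 (A→G, transition).
Of the 4 differences, 3 transitions and 1 transversion over 31 sites: P = 3/31 = 0.096774, Q = 1/31 = 0.032258.
d = −0.5·ln(0.774194) − 0.25·ln(0.935484) = −0.5·(-0.255933) − 0.25·(-0.066691) = 0.1446.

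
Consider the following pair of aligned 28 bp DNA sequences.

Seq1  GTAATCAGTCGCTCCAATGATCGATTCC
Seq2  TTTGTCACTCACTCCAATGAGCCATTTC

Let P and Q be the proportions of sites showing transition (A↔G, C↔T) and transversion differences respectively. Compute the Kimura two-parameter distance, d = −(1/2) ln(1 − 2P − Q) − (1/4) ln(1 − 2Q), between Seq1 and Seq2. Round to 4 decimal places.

Mismatches occur at site 1 (G↔T, transversion), site 3 (A↔T, transversion), site 4 (A↔G, transition), site 8 (G↔C, transversion), site 11 (G↔A, transition), site 21 (T↔G, transversion), site 23 (G↔C, transversion), site 27 (C↔T, transition).
Of the 8 differences, 3 transitions and 5 transversions over 28 sites: P = 3/28 = 0.107143, Q = 5/28 = 0.178571.
d = −0.5·ln(0.607143) − 0.25·ln(0.642858) = −0.5·(-0.498991) − 0.25·(-0.441831) = 0.3600.

0.3600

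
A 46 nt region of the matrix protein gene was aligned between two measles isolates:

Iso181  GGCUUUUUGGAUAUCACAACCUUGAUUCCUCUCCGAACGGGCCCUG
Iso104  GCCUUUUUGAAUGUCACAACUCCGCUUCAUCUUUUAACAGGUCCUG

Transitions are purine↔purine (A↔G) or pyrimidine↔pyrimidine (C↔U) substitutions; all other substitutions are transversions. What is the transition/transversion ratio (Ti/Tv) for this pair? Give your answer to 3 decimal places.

The sequences differ at positions 2 (G/C, transversion), 10 (G/A, transition), 13 (A/G, transition), 21 (C/U, transition), 22 (U/C, transition), 23 (U/C, transition), 25 (A/C, transversion), 29 (C/A, transversion), 33 (C/U, transition), 34 (C/U, transition), 35 (G/U, transversion), 39 (G/A, transition), 42 (C/U, transition).
Of the 13 differences, 9 transitions and 4 transversions, so Ti/Tv = 9/4 = 2.250.

2.250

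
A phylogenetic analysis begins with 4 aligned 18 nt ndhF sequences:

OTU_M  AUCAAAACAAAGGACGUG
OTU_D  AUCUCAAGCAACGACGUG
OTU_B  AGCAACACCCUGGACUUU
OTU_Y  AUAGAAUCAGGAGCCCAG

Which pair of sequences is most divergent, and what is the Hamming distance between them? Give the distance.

Pairwise Hamming distances:
  OTU_M vs OTU_D: 5
  OTU_M vs OTU_B: 7
  OTU_M vs OTU_Y: 9
  OTU_D vs OTU_B: 10
  OTU_D vs OTU_Y: 12
  OTU_B vs OTU_Y: 13
The largest is 13, between OTU_B and OTU_Y.

13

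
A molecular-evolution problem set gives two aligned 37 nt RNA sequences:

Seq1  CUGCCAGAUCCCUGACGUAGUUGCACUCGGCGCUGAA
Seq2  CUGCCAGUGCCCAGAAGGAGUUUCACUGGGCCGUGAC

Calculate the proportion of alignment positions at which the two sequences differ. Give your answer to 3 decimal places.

Mismatches occur at site 8 (A→U), site 9 (U→G), site 13 (U→A), site 16 (C→A), site 18 (U→G), site 23 (G→U), site 28 (C→G), site 32 (G→C), site 33 (C→G), site 37 (A→C).
There are 10 differences over 37 sites, so p = 10/37 = 0.270.

0.270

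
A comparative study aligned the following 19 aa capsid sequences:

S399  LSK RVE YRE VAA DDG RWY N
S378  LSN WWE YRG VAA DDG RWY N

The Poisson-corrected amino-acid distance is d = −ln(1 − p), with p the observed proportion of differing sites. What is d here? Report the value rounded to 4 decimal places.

0.2364

Mismatches occur at site 3 (K↔N), site 4 (R↔W), site 5 (V↔W), site 9 (E↔G).
p = 4/19 = 0.210526.
d = −ln(1 − 0.210526) = −ln(0.789474) = 0.2364.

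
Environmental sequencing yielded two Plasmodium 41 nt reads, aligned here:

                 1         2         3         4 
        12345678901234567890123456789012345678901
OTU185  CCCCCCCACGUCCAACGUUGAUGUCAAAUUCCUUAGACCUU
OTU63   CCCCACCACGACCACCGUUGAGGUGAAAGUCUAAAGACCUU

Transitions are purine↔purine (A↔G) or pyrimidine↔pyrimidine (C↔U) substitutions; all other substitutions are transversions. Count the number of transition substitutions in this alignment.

1

The sequences differ at positions 5 (C/A, transversion), 11 (U/A, transversion), 15 (A/C, transversion), 22 (U/G, transversion), 25 (C/G, transversion), 29 (U/G, transversion), 32 (C/U, transition), 33 (U/A, transversion), 34 (U/A, transversion).
Of the 9 differences, 1 transition and 8 transversions, so the answer is 1.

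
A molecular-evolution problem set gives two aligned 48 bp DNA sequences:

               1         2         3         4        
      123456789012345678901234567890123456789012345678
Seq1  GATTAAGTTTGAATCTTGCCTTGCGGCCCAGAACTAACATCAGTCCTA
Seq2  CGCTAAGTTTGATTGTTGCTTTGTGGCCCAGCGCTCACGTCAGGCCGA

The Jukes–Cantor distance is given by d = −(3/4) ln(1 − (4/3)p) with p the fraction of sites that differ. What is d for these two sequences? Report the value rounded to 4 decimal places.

Differing sites — 1:G/C; 2:A/G; 3:T/C; 13:A/T; 15:C/G; 20:C/T; 24:C/T; 32:A/C; 33:A/G; 36:A/C; 39:A/G; 44:T/G; 47:T/G.
p = 13/48 = 0.270833.
d = −0.75 · ln(1 − (4/3)·0.270833) = −0.75 · ln(0.638889) = −0.75 · (-0.448025) = 0.3360.

0.3360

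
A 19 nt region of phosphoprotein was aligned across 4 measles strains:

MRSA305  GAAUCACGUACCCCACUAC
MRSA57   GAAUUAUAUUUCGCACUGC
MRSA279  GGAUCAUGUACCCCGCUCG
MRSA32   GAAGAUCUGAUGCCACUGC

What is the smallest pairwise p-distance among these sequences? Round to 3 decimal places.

0.263

Pairwise Hamming distances:
  MRSA305 vs MRSA57: 7
  MRSA305 vs MRSA279: 5
  MRSA305 vs MRSA32: 8
  MRSA57 vs MRSA279: 9
  MRSA57 vs MRSA32: 9
  MRSA279 vs MRSA32: 12
The smallest is 5 mismatches, between MRSA305 and MRSA279; p = 5/19 = 0.263.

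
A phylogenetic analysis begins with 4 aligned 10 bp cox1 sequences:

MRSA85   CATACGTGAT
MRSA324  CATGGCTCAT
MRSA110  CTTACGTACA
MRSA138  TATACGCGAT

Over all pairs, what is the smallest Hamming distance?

Pairwise Hamming distances:
  MRSA85 vs MRSA324: 4
  MRSA85 vs MRSA110: 4
  MRSA85 vs MRSA138: 2
  MRSA324 vs MRSA110: 7
  MRSA324 vs MRSA138: 6
  MRSA110 vs MRSA138: 6
The smallest is 2, between MRSA85 and MRSA138.

2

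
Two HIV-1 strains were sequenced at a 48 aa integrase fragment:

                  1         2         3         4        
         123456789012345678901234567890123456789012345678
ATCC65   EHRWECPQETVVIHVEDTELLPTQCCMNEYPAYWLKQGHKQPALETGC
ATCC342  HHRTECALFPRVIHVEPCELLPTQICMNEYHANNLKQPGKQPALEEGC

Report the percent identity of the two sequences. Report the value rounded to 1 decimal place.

66.7%

The sequences differ at positions 1 (E/H), 4 (W/T), 7 (P/A), 8 (Q/L), 9 (E/F), 10 (T/P), 11 (V/R), 17 (D/P), 18 (T/C), 25 (C/I), 31 (P/H), 33 (Y/N), 34 (W/N), 38 (G/P), 39 (H/G), 46 (T/E).
32 of the 48 sites match, so the percent identity is 32/48 × 100 = 66.7%.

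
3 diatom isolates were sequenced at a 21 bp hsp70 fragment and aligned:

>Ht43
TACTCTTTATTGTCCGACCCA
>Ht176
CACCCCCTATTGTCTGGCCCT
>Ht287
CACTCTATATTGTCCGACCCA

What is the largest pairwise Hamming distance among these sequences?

7

Pairwise Hamming distances:
  Ht43 vs Ht176: 7
  Ht43 vs Ht287: 2
  Ht176 vs Ht287: 6
The largest is 7, between Ht43 and Ht176.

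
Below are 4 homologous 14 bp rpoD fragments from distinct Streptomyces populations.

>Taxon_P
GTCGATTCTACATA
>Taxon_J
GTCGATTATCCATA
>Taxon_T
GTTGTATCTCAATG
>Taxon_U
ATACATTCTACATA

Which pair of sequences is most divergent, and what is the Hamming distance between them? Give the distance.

Pairwise Hamming distances:
  Taxon_P vs Taxon_J: 2
  Taxon_P vs Taxon_T: 6
  Taxon_P vs Taxon_U: 3
  Taxon_J vs Taxon_T: 6
  Taxon_J vs Taxon_U: 5
  Taxon_T vs Taxon_U: 8
The largest is 8, between Taxon_T and Taxon_U.

8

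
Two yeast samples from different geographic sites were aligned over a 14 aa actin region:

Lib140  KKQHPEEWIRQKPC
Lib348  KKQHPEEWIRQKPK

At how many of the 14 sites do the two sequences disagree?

A single mismatch occurs at site 14 (C→K).
That gives 1 mismatch out of 14 aligned sites, so the Hamming distance is 1.

1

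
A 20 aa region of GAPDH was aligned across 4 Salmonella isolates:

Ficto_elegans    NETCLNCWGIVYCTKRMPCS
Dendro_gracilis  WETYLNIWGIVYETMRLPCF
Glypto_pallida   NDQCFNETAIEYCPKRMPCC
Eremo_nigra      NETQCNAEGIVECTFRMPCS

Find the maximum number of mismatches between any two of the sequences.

14

Pairwise Hamming distances:
  Ficto_elegans vs Dendro_gracilis: 7
  Ficto_elegans vs Glypto_pallida: 9
  Ficto_elegans vs Eremo_nigra: 6
  Dendro_gracilis vs Glypto_pallida: 14
  Dendro_gracilis vs Eremo_nigra: 10
  Glypto_pallida vs Eremo_nigra: 12
The largest is 14, between Dendro_gracilis and Glypto_pallida.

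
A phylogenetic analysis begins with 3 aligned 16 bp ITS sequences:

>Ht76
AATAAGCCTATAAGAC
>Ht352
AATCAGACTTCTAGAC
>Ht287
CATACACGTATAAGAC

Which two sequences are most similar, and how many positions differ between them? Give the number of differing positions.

Pairwise Hamming distances:
  Ht76 vs Ht352: 5
  Ht76 vs Ht287: 4
  Ht352 vs Ht287: 9
The smallest is 4, between Ht76 and Ht287.

4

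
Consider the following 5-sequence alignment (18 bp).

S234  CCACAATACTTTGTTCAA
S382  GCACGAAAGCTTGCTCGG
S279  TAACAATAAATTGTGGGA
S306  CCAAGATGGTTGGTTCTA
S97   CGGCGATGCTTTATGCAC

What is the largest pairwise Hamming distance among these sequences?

Pairwise Hamming distances:
  S234 vs S382: 8
  S234 vs S279: 7
  S234 vs S306: 6
  S234 vs S97: 7
  S382 vs S279: 10
  S382 vs S306: 9
  S382 vs S97: 12
  S279 vs S306: 11
  S279 vs S97: 11
  S306 vs S97: 9
The largest is 12, between S382 and S97.

12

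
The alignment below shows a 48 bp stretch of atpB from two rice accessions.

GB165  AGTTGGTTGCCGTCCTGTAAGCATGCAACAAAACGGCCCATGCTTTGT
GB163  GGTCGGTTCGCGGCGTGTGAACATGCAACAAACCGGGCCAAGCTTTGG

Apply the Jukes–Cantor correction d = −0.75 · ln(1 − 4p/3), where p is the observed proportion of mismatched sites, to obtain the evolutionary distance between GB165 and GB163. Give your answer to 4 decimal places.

Differing sites — 1:A/G; 4:T/C; 9:G/C; 10:C/G; 13:T/G; 15:C/G; 19:A/G; 21:G/A; 33:A/C; 37:C/G; 41:T/A; 48:T/G.
p = 12/48 = 0.250000.
d = −0.75 · ln(1 − (4/3)·0.250000) = −0.75 · ln(0.666667) = −0.75 · (-0.405465) = 0.3041.

0.3041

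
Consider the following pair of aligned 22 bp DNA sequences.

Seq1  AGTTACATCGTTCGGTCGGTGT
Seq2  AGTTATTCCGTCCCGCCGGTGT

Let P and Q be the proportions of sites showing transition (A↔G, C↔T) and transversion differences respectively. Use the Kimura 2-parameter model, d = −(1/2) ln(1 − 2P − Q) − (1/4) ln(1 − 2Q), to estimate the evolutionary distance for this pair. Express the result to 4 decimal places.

Differing sites — 6:C/T (Ti); 7:A/T (Tv); 8:T/C (Ti); 12:T/C (Ti); 14:G/C (Tv); 16:T/C (Ti).
Of the 6 differences, 4 transitions and 2 transversions over 22 sites: P = 4/22 = 0.181818, Q = 2/22 = 0.090909.
d = −0.5·ln(0.545455) − 0.25·ln(0.818182) = −0.5·(-0.606135) − 0.25·(-0.200670) = 0.3532.

0.3532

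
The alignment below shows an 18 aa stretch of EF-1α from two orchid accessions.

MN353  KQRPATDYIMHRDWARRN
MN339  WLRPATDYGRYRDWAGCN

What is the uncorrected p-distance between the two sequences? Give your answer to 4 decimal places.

0.3889

The sequences differ at positions 1 (K/W), 2 (Q/L), 9 (I/G), 10 (M/R), 11 (H/Y), 16 (R/G), 17 (R/C).
There are 7 differences over 18 sites, so p = 7/18 = 0.3889.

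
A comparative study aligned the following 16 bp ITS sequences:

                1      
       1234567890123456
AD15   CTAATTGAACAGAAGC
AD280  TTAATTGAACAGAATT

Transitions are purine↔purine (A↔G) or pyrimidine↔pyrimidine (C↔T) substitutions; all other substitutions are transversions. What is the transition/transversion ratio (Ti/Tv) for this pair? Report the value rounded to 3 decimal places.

2.000

The sequences differ at positions 1 (C/T, transition), 15 (G/T, transversion), 16 (C/T, transition).
Of the 3 differences, 2 transitions and 1 transversion, so Ti/Tv = 2/1 = 2.000.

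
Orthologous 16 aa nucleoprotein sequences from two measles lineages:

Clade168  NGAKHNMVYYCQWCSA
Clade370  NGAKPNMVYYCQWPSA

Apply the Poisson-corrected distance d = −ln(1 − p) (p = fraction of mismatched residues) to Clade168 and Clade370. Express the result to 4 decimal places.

0.1335

Differing sites — 5:H/P; 14:C/P.
p = 2/16 = 0.125000.
d = −ln(1 − 0.125000) = −ln(0.875000) = 0.1335.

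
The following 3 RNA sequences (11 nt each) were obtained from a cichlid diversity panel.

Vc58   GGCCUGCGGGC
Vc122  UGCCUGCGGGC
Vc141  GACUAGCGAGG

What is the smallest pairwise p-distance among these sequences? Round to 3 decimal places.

0.091

Pairwise Hamming distances:
  Vc58 vs Vc122: 1
  Vc58 vs Vc141: 5
  Vc122 vs Vc141: 6
The smallest is 1 mismatch, between Vc58 and Vc122; p = 1/11 = 0.091.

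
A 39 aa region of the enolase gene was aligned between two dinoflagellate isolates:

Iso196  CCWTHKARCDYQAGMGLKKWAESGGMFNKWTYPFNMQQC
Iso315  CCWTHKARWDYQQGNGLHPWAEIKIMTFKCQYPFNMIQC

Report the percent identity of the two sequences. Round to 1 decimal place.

66.7%

The sequences differ at positions 9 (C/W), 13 (A/Q), 15 (M/N), 18 (K/H), 19 (K/P), 23 (S/I), 24 (G/K), 25 (G/I), 27 (F/T), 28 (N/F), 30 (W/C), 31 (T/Q), 37 (Q/I).
26 of the 39 sites match, so the percent identity is 26/39 × 100 = 66.7%.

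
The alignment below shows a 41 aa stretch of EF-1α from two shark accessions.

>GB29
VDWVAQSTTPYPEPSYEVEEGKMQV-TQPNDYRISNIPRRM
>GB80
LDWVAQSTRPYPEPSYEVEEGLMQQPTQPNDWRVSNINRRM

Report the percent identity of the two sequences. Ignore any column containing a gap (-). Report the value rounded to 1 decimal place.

82.5%

Excluding the 1 gap column leaves 40 comparable sites.
Differing sites — 1:V/L; 9:T/R; 22:K/L; 25:V/Q; 32:Y/W; 34:I/V; 38:P/N.
33 of the 40 comparable sites match, so the percent identity is 33/40 × 100 = 82.5%.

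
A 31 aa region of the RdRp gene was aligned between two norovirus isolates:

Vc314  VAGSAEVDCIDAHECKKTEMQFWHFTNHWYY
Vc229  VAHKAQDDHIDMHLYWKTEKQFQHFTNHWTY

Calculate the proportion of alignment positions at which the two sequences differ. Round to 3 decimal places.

The sequences differ at positions 3 (G/H), 4 (S/K), 6 (E/Q), 7 (V/D), 9 (C/H), 12 (A/M), 14 (E/L), 15 (C/Y), 16 (K/W), 20 (M/K), 23 (W/Q), 30 (Y/T).
There are 12 differences over 31 sites, so p = 12/31 = 0.387.

0.387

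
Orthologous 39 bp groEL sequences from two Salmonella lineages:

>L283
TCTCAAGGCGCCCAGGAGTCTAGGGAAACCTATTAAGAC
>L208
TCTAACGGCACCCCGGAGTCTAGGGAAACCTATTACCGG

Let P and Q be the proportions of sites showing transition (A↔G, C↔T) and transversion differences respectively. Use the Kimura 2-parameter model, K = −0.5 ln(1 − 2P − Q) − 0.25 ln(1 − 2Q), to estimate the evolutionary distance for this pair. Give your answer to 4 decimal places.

Mismatches occur at site 4 (C→A, transversion), site 6 (A→C, transversion), site 10 (G→A, transition), site 14 (A→C, transversion), site 36 (A→C, transversion), site 37 (G→C, transversion), site 38 (A→G, transition), site 39 (C→G, transversion).
Of the 8 differences, 2 transitions and 6 transversions over 39 sites: P = 2/39 = 0.051282, Q = 6/39 = 0.153846.
d = −0.5·ln(0.743590) − 0.25·ln(0.692308) = −0.5·(-0.296265) − 0.25·(-0.367724) = 0.2401.

0.2401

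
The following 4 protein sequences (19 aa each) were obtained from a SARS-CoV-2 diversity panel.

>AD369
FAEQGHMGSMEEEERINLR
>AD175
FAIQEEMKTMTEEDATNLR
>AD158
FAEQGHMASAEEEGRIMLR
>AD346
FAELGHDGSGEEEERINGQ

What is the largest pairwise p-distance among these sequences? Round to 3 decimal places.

0.737

Pairwise Hamming distances:
  AD369 vs AD175: 9
  AD369 vs AD158: 4
  AD369 vs AD346: 5
  AD175 vs AD158: 11
  AD175 vs AD346: 14
  AD158 vs AD346: 8
The largest is 14 mismatches, between AD175 and AD346; p = 14/19 = 0.737.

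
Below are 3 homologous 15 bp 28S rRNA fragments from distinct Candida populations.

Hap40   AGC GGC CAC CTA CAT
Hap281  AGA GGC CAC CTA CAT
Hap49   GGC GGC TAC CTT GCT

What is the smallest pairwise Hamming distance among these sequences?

1

Pairwise Hamming distances:
  Hap40 vs Hap281: 1
  Hap40 vs Hap49: 5
  Hap281 vs Hap49: 6
The smallest is 1, between Hap40 and Hap281.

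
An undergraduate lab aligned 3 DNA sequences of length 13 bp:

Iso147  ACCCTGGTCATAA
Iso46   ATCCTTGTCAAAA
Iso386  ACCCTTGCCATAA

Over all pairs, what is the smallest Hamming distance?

2

Pairwise Hamming distances:
  Iso147 vs Iso46: 3
  Iso147 vs Iso386: 2
  Iso46 vs Iso386: 3
The smallest is 2, between Iso147 and Iso386.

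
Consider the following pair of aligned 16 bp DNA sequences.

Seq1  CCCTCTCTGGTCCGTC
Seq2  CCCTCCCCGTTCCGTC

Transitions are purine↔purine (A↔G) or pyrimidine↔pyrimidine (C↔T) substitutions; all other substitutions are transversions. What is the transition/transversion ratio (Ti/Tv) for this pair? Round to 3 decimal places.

The sequences differ at positions 6 (T/C, transition), 8 (T/C, transition), 10 (G/T, transversion).
Of the 3 differences, 2 transitions and 1 transversion, so Ti/Tv = 2/1 = 2.000.

2.000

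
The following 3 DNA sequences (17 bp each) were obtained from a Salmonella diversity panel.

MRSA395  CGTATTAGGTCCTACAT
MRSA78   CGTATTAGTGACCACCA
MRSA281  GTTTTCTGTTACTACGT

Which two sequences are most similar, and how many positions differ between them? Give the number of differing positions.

Pairwise Hamming distances:
  MRSA395 vs MRSA78: 6
  MRSA395 vs MRSA281: 8
  MRSA78 vs MRSA281: 9
The smallest is 6, between MRSA395 and MRSA78.

6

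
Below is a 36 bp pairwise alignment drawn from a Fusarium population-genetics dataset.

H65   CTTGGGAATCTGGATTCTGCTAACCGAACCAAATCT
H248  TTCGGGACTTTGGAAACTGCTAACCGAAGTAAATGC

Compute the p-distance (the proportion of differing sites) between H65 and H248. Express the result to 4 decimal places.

Differing sites — 1:C/T; 3:T/C; 8:A/C; 10:C/T; 15:T/A; 16:T/A; 29:C/G; 30:C/T; 35:C/G; 36:T/C.
There are 10 differences over 36 sites, so p = 10/36 = 0.2778.

0.2778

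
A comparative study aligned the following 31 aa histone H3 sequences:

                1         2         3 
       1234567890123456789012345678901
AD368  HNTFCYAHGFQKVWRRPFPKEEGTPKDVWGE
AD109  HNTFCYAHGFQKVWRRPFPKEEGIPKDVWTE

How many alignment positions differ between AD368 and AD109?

Differing sites — 24:T/I; 30:G/T.
That gives 2 mismatches out of 31 aligned sites, so the Hamming distance is 2.

2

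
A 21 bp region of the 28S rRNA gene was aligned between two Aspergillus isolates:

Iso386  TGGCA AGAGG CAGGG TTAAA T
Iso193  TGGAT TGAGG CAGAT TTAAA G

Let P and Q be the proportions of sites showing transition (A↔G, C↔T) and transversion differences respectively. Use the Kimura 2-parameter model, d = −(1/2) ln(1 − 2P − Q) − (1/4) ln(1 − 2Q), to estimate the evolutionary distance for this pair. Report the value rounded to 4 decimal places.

0.3644

The sequences differ at positions 4 (C/A, transversion), 5 (A/T, transversion), 6 (A/T, transversion), 14 (G/A, transition), 15 (G/T, transversion), 21 (T/G, transversion).
Of the 6 differences, 1 transition and 5 transversions over 21 sites: P = 1/21 = 0.047619, Q = 5/21 = 0.238095.
d = −0.5·ln(0.666667) − 0.25·ln(0.523810) = −0.5·(-0.405465) − 0.25·(-0.646626) = 0.3644.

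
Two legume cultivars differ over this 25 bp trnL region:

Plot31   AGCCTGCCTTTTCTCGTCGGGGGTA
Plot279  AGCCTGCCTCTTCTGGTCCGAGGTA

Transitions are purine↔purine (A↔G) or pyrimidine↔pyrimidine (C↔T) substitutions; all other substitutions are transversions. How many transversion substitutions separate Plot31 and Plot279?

2

Mismatches occur at site 10 (T/C, transition), site 15 (C/G, transversion), site 19 (G/C, transversion), site 21 (G/A, transition).
Of the 4 differences, 2 transitions and 2 transversions, so the answer is 2.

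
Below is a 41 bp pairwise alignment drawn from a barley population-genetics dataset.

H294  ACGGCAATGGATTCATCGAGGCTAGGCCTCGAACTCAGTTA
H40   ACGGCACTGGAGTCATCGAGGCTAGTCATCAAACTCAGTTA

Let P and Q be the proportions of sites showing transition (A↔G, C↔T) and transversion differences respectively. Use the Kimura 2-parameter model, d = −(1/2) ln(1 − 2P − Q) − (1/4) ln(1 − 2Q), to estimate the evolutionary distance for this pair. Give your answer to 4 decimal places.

The sequences differ at positions 7 (A/C, transversion), 12 (T/G, transversion), 26 (G/T, transversion), 28 (C/A, transversion), 31 (G/A, transition).
Of the 5 differences, 1 transition and 4 transversions over 41 sites: P = 1/41 = 0.024390, Q = 4/41 = 0.097561.
d = −0.5·ln(0.853659) − 0.25·ln(0.804878) = −0.5·(-0.158223) − 0.25·(-0.217065) = 0.1334.

0.1334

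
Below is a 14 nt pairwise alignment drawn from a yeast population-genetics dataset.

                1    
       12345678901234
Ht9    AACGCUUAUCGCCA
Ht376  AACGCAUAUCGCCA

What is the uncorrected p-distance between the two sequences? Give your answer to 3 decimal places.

Differing sites — 6:U/A.
There are 1 differences over 14 sites, so p = 1/14 = 0.071.

0.071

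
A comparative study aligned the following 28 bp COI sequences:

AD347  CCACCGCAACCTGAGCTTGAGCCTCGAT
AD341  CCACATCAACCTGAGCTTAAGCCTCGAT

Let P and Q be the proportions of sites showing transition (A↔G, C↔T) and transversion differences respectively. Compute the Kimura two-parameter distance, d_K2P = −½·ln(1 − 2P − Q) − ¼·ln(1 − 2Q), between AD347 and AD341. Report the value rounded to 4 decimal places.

0.1156

Differing sites — 5:C/A (Tv); 6:G/T (Tv); 19:G/A (Ti).
Of the 3 differences, 1 transition and 2 transversions over 28 sites: P = 1/28 = 0.035714, Q = 2/28 = 0.071429.
d = −0.5·ln(0.857143) − 0.25·ln(0.857142) = −0.5·(-0.154151) − 0.25·(-0.154152) = 0.1156.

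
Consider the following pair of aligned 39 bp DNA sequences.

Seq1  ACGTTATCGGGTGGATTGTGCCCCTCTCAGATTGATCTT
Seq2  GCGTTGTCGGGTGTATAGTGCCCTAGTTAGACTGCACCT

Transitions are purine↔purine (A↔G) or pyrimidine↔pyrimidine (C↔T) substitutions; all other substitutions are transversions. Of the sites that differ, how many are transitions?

6

The sequences differ at positions 1 (A/G, transition), 6 (A/G, transition), 14 (G/T, transversion), 17 (T/A, transversion), 24 (C/T, transition), 25 (T/A, transversion), 26 (C/G, transversion), 28 (C/T, transition), 32 (T/C, transition), 35 (A/C, transversion), 36 (T/A, transversion), 38 (T/C, transition).
Of the 12 differences, 6 transitions and 6 transversions, so the answer is 6.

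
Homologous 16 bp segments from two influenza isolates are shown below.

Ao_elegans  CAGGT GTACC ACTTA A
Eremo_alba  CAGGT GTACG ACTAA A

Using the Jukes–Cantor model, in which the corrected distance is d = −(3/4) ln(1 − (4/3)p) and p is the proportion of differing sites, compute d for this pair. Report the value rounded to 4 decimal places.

The sequences differ at positions 10 (C/G), 14 (T/A).
p = 2/16 = 0.125000.
d = −0.75 · ln(1 − (4/3)·0.125000) = −0.75 · ln(0.833333) = −0.75 · (-0.182322) = 0.1367.

0.1367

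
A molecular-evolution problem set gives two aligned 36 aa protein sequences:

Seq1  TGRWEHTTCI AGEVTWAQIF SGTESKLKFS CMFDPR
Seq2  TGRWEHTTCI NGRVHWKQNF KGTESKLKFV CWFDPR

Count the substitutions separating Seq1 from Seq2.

The sequences differ at positions 11 (A/N), 13 (E/R), 15 (T/H), 17 (A/K), 19 (I/N), 21 (S/K), 30 (S/V), 32 (M/W).
That gives 8 mismatches out of 36 aligned sites, so the Hamming distance is 8.

8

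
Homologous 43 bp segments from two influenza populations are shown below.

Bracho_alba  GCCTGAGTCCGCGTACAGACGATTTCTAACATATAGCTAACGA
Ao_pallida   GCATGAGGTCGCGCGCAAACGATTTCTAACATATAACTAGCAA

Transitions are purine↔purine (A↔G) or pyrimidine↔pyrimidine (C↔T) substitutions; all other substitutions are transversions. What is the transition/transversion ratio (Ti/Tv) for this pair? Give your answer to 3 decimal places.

Differing sites — 3:C/A (Tv); 8:T/G (Tv); 9:C/T (Ti); 14:T/C (Ti); 15:A/G (Ti); 18:G/A (Ti); 36:G/A (Ti); 40:A/G (Ti); 42:G/A (Ti).
Of the 9 differences, 7 transitions and 2 transversions, so Ti/Tv = 7/2 = 3.500.

3.500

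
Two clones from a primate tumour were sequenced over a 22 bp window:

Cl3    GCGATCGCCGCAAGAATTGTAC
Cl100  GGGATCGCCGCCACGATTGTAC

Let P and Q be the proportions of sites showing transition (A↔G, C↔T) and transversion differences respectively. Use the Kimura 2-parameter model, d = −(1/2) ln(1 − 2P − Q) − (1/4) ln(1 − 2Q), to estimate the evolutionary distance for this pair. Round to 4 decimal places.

0.2085

Differing sites — 2:C/G (Tv); 12:A/C (Tv); 14:G/C (Tv); 15:A/G (Ti).
Of the 4 differences, 1 transition and 3 transversions over 22 sites: P = 1/22 = 0.045455, Q = 3/22 = 0.136364.
d = −0.5·ln(0.772726) − 0.25·ln(0.727272) = −0.5·(-0.257831) − 0.25·(-0.318455) = 0.2085.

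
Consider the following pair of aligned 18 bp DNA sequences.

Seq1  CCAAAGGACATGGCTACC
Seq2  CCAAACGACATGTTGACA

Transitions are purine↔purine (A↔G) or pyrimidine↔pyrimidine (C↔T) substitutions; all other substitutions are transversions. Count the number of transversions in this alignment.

4

Mismatches occur at site 6 (G↔C, transversion), site 13 (G↔T, transversion), site 14 (C↔T, transition), site 15 (T↔G, transversion), site 18 (C↔A, transversion).
Of the 5 differences, 1 transition and 4 transversions, so the answer is 4.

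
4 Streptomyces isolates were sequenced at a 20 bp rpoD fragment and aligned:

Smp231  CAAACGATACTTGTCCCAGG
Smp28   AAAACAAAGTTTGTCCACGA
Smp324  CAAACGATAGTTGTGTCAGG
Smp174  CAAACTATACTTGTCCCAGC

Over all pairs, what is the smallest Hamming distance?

Pairwise Hamming distances:
  Smp231 vs Smp28: 8
  Smp231 vs Smp324: 3
  Smp231 vs Smp174: 2
  Smp28 vs Smp324: 10
  Smp28 vs Smp174: 8
  Smp324 vs Smp174: 5
The smallest is 2, between Smp231 and Smp174.

2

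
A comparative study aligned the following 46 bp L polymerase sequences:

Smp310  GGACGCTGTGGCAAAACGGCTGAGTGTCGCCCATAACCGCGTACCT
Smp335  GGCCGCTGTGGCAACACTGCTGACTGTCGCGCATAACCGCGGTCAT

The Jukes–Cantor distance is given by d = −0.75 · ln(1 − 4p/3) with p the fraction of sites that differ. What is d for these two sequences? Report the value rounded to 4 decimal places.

Mismatches occur at site 3 (A↔C), site 15 (A↔C), site 18 (G↔T), site 24 (G↔C), site 31 (C↔G), site 42 (T↔G), site 43 (A↔T), site 45 (C↔A).
p = 8/46 = 0.173913.
d = −0.75 · ln(1 − (4/3)·0.173913) = −0.75 · ln(0.768116) = −0.75 · (-0.263815) = 0.1979.

0.1979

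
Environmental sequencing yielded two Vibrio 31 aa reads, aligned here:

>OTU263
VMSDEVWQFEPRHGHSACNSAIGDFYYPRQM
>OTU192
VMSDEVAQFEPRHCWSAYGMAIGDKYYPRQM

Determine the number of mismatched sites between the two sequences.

7

Differing sites — 7:W/A; 14:G/C; 15:H/W; 18:C/Y; 19:N/G; 20:S/M; 25:F/K.
That gives 7 mismatches out of 31 aligned sites, so the Hamming distance is 7.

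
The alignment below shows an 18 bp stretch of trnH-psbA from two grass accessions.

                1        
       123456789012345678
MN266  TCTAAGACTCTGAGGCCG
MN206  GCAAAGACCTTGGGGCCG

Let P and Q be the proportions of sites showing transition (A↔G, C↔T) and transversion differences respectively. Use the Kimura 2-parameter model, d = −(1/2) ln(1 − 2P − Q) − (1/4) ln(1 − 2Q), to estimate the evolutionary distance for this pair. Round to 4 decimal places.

The sequences differ at positions 1 (T/G, transversion), 3 (T/A, transversion), 9 (T/C, transition), 10 (C/T, transition), 13 (A/G, transition).
Of the 5 differences, 3 transitions and 2 transversions over 18 sites: P = 3/18 = 0.166667, Q = 2/18 = 0.111111.
d = −0.5·ln(0.555555) − 0.25·ln(0.777778) = −0.5·(-0.587788) − 0.25·(-0.251314) = 0.3567.

0.3567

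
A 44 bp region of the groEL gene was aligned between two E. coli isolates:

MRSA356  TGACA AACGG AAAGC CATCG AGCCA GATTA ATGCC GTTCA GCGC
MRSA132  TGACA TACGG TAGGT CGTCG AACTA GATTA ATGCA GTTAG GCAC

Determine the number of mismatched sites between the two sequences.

The sequences differ at positions 6 (A/T), 11 (A/T), 13 (A/G), 15 (C/T), 17 (A/G), 22 (G/A), 24 (C/T), 35 (C/A), 39 (C/A), 40 (A/G), 43 (G/A).
That gives 11 mismatches out of 44 aligned sites, so the Hamming distance is 11.

11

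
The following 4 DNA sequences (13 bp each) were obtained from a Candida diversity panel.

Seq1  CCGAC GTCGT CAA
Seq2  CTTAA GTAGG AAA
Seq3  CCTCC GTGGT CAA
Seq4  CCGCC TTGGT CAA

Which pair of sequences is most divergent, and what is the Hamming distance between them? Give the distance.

Pairwise Hamming distances:
  Seq1 vs Seq2: 6
  Seq1 vs Seq3: 3
  Seq1 vs Seq4: 3
  Seq2 vs Seq3: 6
  Seq2 vs Seq4: 8
  Seq3 vs Seq4: 2
The largest is 8, between Seq2 and Seq4.

8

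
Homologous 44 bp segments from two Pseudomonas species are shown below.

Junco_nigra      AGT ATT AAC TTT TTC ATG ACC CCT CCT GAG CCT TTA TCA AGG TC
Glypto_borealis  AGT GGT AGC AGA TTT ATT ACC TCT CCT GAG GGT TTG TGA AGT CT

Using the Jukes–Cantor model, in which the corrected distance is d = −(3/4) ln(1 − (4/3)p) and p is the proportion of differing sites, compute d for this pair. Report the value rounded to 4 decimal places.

0.4975

Differing sites — 4:A/G; 5:T/G; 8:A/G; 10:T/A; 11:T/G; 12:T/A; 15:C/T; 18:G/T; 22:C/T; 31:C/G; 32:C/G; 36:A/G; 38:C/G; 42:G/T; 43:T/C; 44:C/T.
p = 16/44 = 0.363636.
d = −0.75 · ln(1 − (4/3)·0.363636) = −0.75 · ln(0.515152) = −0.75 · (-0.663293) = 0.4975.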